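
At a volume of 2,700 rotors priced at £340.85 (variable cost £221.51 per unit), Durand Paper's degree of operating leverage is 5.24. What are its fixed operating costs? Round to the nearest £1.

£260,726

Contribution at this volume is 2,700 × £119.34 = £322,218.00.
Since DOL = CM ÷ EBIT, EBIT = £322,218.00 ÷ 5.24 = £61,491.98.
And FC = contribution − EBIT = £322,218.00 − £61,491.98 = £260,726.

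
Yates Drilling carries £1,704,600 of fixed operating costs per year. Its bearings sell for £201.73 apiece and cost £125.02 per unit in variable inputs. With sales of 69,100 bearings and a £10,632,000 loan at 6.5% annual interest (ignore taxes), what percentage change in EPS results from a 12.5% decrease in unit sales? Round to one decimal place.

-22.8%

At 69,100 units, contribution = 69,100 × £76.71 = £5,300,661.00.
Operating income = contribution − fixed costs = £5,300,661.00 − £1,704,600 = £3,596,061.00.
After interest of £691,080.00, pre-tax earnings = £2,904,981.00.
Degree of combined leverage = contribution ÷ (EBIT − I) = £5,300,661.00 ÷ £2,904,981.00 = 1.8247.
EPS therefore changes by 1.8247 × (-12.5%) = -22.8%.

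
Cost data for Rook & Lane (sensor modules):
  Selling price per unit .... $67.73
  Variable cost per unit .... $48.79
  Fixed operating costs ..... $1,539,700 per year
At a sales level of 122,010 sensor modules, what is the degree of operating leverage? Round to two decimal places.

3.00

At 122,010 units, contribution = 122,010 × $18.94 = $2,310,869.40.
EBIT = $2,310,869.40 − $1,539,700 = $771,169.40.
Degree of operating leverage = $2,310,869.40 / $771,169.40 = 2.9966.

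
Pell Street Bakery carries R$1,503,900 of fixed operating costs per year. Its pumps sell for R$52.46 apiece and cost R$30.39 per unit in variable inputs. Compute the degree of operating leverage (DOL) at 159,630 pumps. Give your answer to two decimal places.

At 159,630 units, contribution = 159,630 × R$22.07 = R$3,523,034.10.
EBIT = R$3,523,034.10 − R$1,503,900 = R$2,019,134.10.
Degree of operating leverage = R$3,523,034.10 / R$2,019,134.10 = 1.7448.

1.74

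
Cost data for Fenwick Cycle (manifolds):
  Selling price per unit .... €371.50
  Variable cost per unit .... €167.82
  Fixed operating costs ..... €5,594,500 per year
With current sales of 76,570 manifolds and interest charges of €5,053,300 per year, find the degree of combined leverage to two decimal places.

3.15

At 76,570 units, contribution = 76,570 × €203.68 = €15,595,777.60.
Subtracting fixed costs: EBIT = €15,595,777.60 − €5,594,500 = €10,001,277.60. Interest = €5,053,300.00, so EBIT − I = €4,947,977.60.
DCL = contribution ÷ (EBIT − I) = €15,595,777.60 ÷ €4,947,977.60 = 3.1519.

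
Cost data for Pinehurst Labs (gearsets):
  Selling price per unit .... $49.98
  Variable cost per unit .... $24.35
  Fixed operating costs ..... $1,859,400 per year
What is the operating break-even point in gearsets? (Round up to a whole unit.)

Each unit contributes $49.98 − $24.35 = $25.63.
Break-even Q = $1,859,400 / $25.63 = 72,547.80 → 72,548 gearsets.

72,548 gearsets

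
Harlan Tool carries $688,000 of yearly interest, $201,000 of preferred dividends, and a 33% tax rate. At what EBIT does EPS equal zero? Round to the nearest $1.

Preferred dividends are paid after tax, so their pre-tax equivalent is $201,000 ÷ (1 − 0.33) = $300,000.00.
Financial break-even EBIT = interest + D_p ÷ (1 − t) = $688,000 + $300,000.00 = $988,000.00.

$988,000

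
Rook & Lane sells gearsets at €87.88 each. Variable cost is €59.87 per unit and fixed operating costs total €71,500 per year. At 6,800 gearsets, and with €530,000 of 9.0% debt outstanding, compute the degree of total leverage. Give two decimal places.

Contribution at this volume is 6,800 × €28.01 = €190,468.00.
EBIT = €190,468.00 − €71,500 = €118,968.00. Interest = €47,700.00.
DOL = €190,468.00 ÷ €118,968.00 = 1.6010; DFL = €118,968.00 ÷ €71,268.00 = 1.6693.
Combined leverage = 1.6010 × 1.6693 = 2.6725.

2.67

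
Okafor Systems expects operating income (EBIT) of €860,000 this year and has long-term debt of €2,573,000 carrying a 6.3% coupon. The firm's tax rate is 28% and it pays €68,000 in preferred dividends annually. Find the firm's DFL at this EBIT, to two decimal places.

Annual interest charges come to €162,099.00.
Pre-tax preferred-dividend burden = €68,000 ÷ (1 − 0.28) = €94,444.44.
DFL = EBIT ÷ [EBIT − I − D_p/(1−t)] = €860,000 ÷ [€860,000 − €162,099.00 − €94,444.44] = €860,000 ÷ €603,456.56 = 1.4251.

1.43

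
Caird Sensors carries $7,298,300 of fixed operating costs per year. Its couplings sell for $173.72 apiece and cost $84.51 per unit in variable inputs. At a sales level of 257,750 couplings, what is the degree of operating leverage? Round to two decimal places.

1.46

At 257,750 units, contribution = 257,750 × $89.21 = $22,993,877.50.
Subtracting fixed costs: EBIT = $22,993,877.50 − $7,298,300 = $15,695,577.50.
So DOL = total CM / EBIT = $22,993,877.50 / $15,695,577.50 = 1.4650.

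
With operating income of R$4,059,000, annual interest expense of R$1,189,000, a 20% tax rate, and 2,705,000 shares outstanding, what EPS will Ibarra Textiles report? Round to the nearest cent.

R$0.85

Pre-tax income = R$4,059,000 − R$1,189,000.00 = R$2,870,000.00.
Net income = R$2,870,000.00 × (1 − 0.20) = R$2,296,000.00.
EPS = R$2,296,000.00 ÷ 2,705,000 = R$0.85.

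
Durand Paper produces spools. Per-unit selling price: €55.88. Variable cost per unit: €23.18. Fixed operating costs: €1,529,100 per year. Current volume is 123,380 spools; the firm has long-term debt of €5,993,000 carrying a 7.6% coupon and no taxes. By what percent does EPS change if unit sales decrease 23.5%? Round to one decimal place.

Total contribution margin = 123,380 × €32.70 = €4,034,526.00.
Operating income = contribution − fixed costs = €4,034,526.00 − €1,529,100 = €2,505,426.00.
Interest = €455,468.00, so EBIT − I = €2,049,958.00.
Degree of combined leverage = contribution ÷ (EBIT − I) = €4,034,526.00 ÷ €2,049,958.00 = 1.9681.
%ΔEPS = DCL × %ΔSales = 1.9681 × -23.5% = -46.3%.

-46.3%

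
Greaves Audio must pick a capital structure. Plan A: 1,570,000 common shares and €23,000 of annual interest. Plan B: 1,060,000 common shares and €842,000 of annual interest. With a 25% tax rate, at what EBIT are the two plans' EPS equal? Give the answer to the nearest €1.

At indifference, (EBIT − 23,000)(1 − t)/1,570,000 = (EBIT − 842,000)(1 − t)/1,060,000.
The (1 − t) factor cancels: (EBIT − 23,000) × 1,060,000 = (EBIT − 842,000) × 1,570,000.
EBIT × (1,570,000 − 1,060,000) = 842,000 × 1,570,000 − 23,000 × 1,060,000 = 1,297,560,000,000, so EBIT = 1,297,560,000,000 ÷ 510,000 = 2,544,235.29.

€2,544,235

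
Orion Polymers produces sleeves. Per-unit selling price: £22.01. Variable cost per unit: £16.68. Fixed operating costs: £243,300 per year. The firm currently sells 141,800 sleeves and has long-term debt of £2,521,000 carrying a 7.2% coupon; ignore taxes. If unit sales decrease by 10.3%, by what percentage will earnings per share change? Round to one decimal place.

Total contribution margin = 141,800 × £5.33 = £755,794.00.
EBIT = £755,794.00 − £243,300 = £512,494.00.
After interest of £181,512.00, pre-tax earnings = £330,982.00.
DCL = total CM / (EBIT − I) = £755,794.00 / £330,982.00 = 2.2835.
EPS therefore changes by 2.2835 × (-10.3%) = -23.5%.

-23.5%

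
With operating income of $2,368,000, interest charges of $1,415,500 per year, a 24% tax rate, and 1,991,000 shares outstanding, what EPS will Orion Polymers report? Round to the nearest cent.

$0.36

Interest = $1,415,500.00, so EBT = $2,368,000 − $1,415,500.00 = $952,500.00.
After tax at 24%: net income = $952,500.00 × 0.76 = $723,900.00.
Per share: $723,900.00 / 1,991,000 shares = $0.36.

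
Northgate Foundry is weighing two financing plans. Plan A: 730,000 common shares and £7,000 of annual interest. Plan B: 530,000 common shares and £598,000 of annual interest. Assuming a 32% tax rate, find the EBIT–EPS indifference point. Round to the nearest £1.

At indifference, (EBIT − 7,000)(1 − t)/730,000 = (EBIT − 598,000)(1 − t)/530,000.
Cancelling (1 − t) and cross-multiplying: 530,000·(EBIT − 7,000) = 730,000·(EBIT − 598,000).
Solving, EBIT = (598,000·730,000 − 7,000·530,000) / (730,000 − 530,000) = 432,830,000,000 / 200,000 = 2,164,150.00.

£2,164,150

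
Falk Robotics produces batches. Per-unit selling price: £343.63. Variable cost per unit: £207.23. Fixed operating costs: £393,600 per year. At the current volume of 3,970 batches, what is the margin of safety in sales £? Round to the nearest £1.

£372,622

Each unit contributes £343.63 − £207.23 = £136.40. Break-even units = £393,600 ÷ £136.40 = 2,885.63; break-even revenue = 2,885.63 × £343.63 = £991,589.21.
Actual sales revenue = 3,970 × £343.63 = £1,364,211.10.
Margin of safety = £1,364,211.10 − £991,589.21 = £372,622.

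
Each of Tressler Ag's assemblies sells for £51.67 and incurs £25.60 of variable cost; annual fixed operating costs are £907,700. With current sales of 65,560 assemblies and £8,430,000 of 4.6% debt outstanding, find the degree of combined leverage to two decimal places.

4.13

At 65,560 units, contribution = 65,560 × £26.07 = £1,709,149.20.
EBIT = £1,709,149.20 − £907,700 = £801,449.20. Interest = £387,780.00, so EBIT − I = £413,669.20.
DCL = contribution ÷ (EBIT − I) = £1,709,149.20 ÷ £413,669.20 = 4.1317.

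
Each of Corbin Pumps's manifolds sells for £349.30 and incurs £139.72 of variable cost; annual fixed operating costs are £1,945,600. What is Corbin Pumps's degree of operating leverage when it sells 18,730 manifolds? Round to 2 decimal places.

1.98

At 18,730 units, contribution = 18,730 × £209.58 = £3,925,433.40.
Operating income = contribution − fixed costs = £3,925,433.40 − £1,945,600 = £1,979,833.40.
Degree of operating leverage = £3,925,433.40 / £1,979,833.40 = 1.9827.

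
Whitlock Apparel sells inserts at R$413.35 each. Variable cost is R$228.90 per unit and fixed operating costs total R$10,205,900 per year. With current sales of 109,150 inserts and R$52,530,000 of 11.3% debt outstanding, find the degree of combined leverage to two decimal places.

Contribution at this volume is 109,150 × R$184.45 = R$20,132,717.50.
Subtracting fixed costs: EBIT = R$20,132,717.50 − R$10,205,900 = R$9,926,817.50. Interest = R$5,935,890.00, so EBIT − I = R$3,990,927.50.
DCL = contribution ÷ (EBIT − I) = R$20,132,717.50 ÷ R$3,990,927.50 = 5.0446.

5.04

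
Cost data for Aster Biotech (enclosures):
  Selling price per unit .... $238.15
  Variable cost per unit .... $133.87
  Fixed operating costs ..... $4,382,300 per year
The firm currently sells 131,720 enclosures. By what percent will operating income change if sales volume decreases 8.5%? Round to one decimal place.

Total contribution margin = 131,720 × $104.28 = $13,735,761.60.
Subtracting fixed costs: EBIT = $13,735,761.60 − $4,382,300 = $9,353,461.60.
DOL = contribution ÷ EBIT = $13,735,761.60 ÷ $9,353,461.60 = 1.4685.
So EBIT moves 1.4685 × (-8.5%) = -12.5%.

-12.5%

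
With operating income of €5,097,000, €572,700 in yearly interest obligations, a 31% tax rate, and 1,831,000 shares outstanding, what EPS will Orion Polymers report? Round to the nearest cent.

€1.70

Interest = €572,700.00, so EBT = €5,097,000 − €572,700.00 = €4,524,300.00.
Net income = €4,524,300.00 × (1 − 0.31) = €3,121,767.00.
EPS = €3,121,767.00 ÷ 1,831,000 = €1.70.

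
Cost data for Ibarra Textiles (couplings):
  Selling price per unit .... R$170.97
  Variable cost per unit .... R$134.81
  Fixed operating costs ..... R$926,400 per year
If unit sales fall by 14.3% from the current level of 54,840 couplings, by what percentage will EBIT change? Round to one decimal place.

-26.8%

At 54,840 units, contribution = 54,840 × R$36.16 = R$1,983,014.40.
EBIT = R$1,983,014.40 − R$926,400 = R$1,056,614.40.
DOL = contribution ÷ EBIT = R$1,983,014.40 ÷ R$1,056,614.40 = 1.8768.
%ΔEBIT = DOL × %ΔSales = 1.8768 × -14.3% = -26.8%.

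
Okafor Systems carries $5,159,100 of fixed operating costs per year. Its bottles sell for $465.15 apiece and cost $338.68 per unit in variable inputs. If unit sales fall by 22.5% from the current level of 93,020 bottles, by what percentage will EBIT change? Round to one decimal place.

-40.1%

At 93,020 units, contribution = 93,020 × $126.47 = $11,764,239.40.
EBIT = $11,764,239.40 − $5,159,100 = $6,605,139.40.
DOL = contribution ÷ EBIT = $11,764,239.40 ÷ $6,605,139.40 = 1.7811.
%ΔEBIT = DOL × %ΔSales = 1.7811 × -22.5% = -40.1%.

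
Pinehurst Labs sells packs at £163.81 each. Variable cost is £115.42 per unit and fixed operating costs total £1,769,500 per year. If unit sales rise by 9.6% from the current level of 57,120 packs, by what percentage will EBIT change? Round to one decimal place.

+26.7%

Contribution at this volume is 57,120 × £48.39 = £2,764,036.80.
EBIT = £2,764,036.80 − £1,769,500 = £994,536.80.
DOL = contribution ÷ EBIT = £2,764,036.80 ÷ £994,536.80 = 2.7792.
Operating income changes by 2.7792 × +9.6% = +26.7%.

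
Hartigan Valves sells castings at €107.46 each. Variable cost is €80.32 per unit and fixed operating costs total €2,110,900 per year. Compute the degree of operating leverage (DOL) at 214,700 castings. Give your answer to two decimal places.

Total contribution margin = 214,700 × €27.14 = €5,826,958.00.
Operating income = contribution − fixed costs = €5,826,958.00 − €2,110,900 = €3,716,058.00.
Degree of operating leverage = €5,826,958.00 / €3,716,058.00 = 1.5680.

1.57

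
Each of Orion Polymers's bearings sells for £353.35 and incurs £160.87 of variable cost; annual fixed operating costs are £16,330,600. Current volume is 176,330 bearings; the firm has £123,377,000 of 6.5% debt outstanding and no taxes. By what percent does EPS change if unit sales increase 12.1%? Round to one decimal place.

Contribution at this volume is 176,330 × £192.48 = £33,939,998.40.
Operating income = contribution − fixed costs = £33,939,998.40 − £16,330,600 = £17,609,398.40.
After interest of £8,019,505.00, pre-tax earnings = £9,589,893.40.
DCL = total CM / (EBIT − I) = £33,939,998.40 / £9,589,893.40 = 3.5391.
EPS therefore changes by 3.5391 × (+12.1%) = +42.8%.

+42.8%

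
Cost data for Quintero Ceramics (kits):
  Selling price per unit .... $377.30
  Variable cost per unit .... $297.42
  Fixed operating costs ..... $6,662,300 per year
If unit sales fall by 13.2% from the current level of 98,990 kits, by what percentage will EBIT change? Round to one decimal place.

-83.8%

At 98,990 units, contribution = 98,990 × $79.88 = $7,907,321.20.
Operating income = contribution − fixed costs = $7,907,321.20 − $6,662,300 = $1,245,021.20.
So DOL = total CM / EBIT = $7,907,321.20 / $1,245,021.20 = 6.3512.
Operating income changes by 6.3512 × -13.2% = -83.8%.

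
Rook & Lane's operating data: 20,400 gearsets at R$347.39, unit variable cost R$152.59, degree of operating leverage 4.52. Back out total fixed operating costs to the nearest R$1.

R$3,094,734

Total contribution margin = 20,400 × R$194.80 = R$3,973,920.00.
DOL = contribution / EBIT, so EBIT = R$3,973,920.00 / 4.52 = R$879,185.84.
And FC = contribution − EBIT = R$3,973,920.00 − R$879,185.84 = R$3,094,734.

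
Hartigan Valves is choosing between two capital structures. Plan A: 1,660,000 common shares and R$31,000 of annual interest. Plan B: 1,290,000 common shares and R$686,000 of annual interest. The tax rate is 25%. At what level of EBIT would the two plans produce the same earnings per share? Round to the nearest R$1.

At indifference, (EBIT − 31,000)(1 − t)/1,660,000 = (EBIT − 686,000)(1 − t)/1,290,000.
The (1 − t) factor cancels: (EBIT − 31,000) × 1,290,000 = (EBIT − 686,000) × 1,660,000.
EBIT × (1,660,000 − 1,290,000) = 686,000 × 1,660,000 − 31,000 × 1,290,000 = 1,098,770,000,000, so EBIT = 1,098,770,000,000 ÷ 370,000 = 2,969,648.65.

R$2,969,649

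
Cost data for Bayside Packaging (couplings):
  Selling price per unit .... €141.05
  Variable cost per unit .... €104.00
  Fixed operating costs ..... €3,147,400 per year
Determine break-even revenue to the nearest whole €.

CM per unit = €141.05 − €104.00 = €37.05; CM ratio = €37.05 / €141.05 = 0.2627.
Break-even revenue = fixed costs × price ÷ CM = €3,147,400 × €141.05 ÷ €37.05 = €11,982,207.

€11,982,207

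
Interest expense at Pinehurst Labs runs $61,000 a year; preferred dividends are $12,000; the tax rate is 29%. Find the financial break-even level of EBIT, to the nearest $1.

Preferred dividends are paid after tax, so their pre-tax equivalent is $12,000 ÷ (1 − 0.29) = $16,901.41.
EPS = 0 when EBIT covers interest plus the pre-tax preferred burden: $61,000 + $16,901.41 = $77,901.41.

$77,901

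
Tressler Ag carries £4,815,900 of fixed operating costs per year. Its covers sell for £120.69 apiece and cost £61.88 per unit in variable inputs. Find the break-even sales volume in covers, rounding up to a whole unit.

81,890 covers

Unit CM = price − variable cost = £120.69 − £61.88 = £58.81.
Units to break even: £4,815,900 ÷ £58.81 = 81,889.13, rounded up to 81,890.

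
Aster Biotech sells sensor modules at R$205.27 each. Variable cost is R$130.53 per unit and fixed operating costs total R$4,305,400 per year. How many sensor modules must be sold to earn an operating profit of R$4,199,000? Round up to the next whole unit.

Contribution margin per unit = R$205.27 − R$130.53 = R$74.74.
Required volume = (fixed costs + target profit) ÷ CM = (R$4,305,400 + R$4,199,000) ÷ R$74.74 = 113,786.46, so 113,787 sensor modules.

113,787 sensor modules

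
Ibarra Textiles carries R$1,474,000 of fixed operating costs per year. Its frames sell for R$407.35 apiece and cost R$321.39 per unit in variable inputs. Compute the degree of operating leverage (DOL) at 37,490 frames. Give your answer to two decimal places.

1.84

Total contribution margin = 37,490 × R$85.96 = R$3,222,640.40.
Operating income = contribution − fixed costs = R$3,222,640.40 − R$1,474,000 = R$1,748,640.40.
So DOL = total CM / EBIT = R$3,222,640.40 / R$1,748,640.40 = 1.8429.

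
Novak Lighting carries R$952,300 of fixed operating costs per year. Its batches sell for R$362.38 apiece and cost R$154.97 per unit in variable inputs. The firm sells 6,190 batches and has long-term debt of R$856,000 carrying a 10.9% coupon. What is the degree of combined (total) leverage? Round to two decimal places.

5.39

At 6,190 units, contribution = 6,190 × R$207.41 = R$1,283,867.90.
EBIT = R$1,283,867.90 − R$952,300 = R$331,567.90. Interest = R$93,304.00.
DOL = R$1,283,867.90 ÷ R$331,567.90 = 3.8721; DFL = R$331,567.90 ÷ R$238,263.90 = 1.3916.
DCL = DOL × DFL = 3.8721 × 1.3916 = 5.3884.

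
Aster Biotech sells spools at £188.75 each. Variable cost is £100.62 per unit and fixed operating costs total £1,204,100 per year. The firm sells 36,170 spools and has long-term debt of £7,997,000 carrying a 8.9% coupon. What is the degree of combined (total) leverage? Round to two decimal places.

2.51

Contribution at this volume is 36,170 × £88.13 = £3,187,662.10.
Operating income = contribution − fixed costs = £3,187,662.10 − £1,204,100 = £1,983,562.10. Interest = £711,733.00, so EBIT − I = £1,271,829.10.
Degree of total leverage = total CM / (EBIT − interest) = £3,187,662.10 / £1,271,829.10 = 2.5064.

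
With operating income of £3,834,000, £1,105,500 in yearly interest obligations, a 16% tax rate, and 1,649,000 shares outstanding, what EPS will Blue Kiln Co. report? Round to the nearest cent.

Interest = £1,105,500.00, so EBT = £3,834,000 − £1,105,500.00 = £2,728,500.00.
After tax at 16%: net income = £2,728,500.00 × 0.84 = £2,291,940.00.
EPS = £2,291,940.00 ÷ 1,649,000 = £1.39.

£1.39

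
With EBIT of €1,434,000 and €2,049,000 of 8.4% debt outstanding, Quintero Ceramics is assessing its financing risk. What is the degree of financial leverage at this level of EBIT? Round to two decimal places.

1.14

Annual interest charges come to €172,116.00.
Degree of financial leverage = EBIT / (EBIT − interest) = €1,434,000 / €1,261,884.00 = 1.1364.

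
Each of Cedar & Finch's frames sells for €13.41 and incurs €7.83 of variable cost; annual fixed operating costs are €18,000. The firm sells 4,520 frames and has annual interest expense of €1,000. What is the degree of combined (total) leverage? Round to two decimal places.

At 4,520 units, contribution = 4,520 × €5.58 = €25,221.60.
EBIT = €25,221.60 − €18,000 = €7,221.60. Interest = €1,000.00.
DOL = €25,221.60 ÷ €7,221.60 = 3.4925; DFL = €7,221.60 ÷ €6,221.60 = 1.1607.
Combined leverage = 3.4925 × 1.1607 = 4.0537.

4.05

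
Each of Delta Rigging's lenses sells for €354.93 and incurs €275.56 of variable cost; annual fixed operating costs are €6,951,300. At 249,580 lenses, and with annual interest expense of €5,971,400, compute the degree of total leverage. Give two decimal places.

At 249,580 units, contribution = 249,580 × €79.37 = €19,809,164.60.
Operating income = contribution − fixed costs = €19,809,164.60 − €6,951,300 = €12,857,864.60. Interest = €5,971,400.00, so EBIT − I = €6,886,464.60.
Degree of total leverage = total CM / (EBIT − interest) = €19,809,164.60 / €6,886,464.60 = 2.8765.

2.88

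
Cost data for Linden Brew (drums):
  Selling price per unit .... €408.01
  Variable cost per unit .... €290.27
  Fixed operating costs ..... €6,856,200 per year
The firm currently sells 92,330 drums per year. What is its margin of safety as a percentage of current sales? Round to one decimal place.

Each unit contributes €408.01 − €290.27 = €117.74. Break-even units = €6,856,200 ÷ €117.74 = 58,231.70; break-even revenue = 58,231.70 × €408.01 = €23,759,114.68.
Actual sales revenue = 92,330 × €408.01 = €37,671,563.30.
Margin of safety = (€37,671,563.30 − €23,759,114.68) ÷ €37,671,563.30 = 36.9%.

36.9%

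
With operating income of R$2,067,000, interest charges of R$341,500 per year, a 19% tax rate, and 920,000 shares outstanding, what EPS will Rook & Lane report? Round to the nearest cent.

R$1.52

Interest = R$341,500.00, so EBT = R$2,067,000 − R$341,500.00 = R$1,725,500.00.
Net income = R$1,725,500.00 × (1 − 0.19) = R$1,397,655.00.
EPS = R$1,397,655.00 ÷ 920,000 = R$1.52.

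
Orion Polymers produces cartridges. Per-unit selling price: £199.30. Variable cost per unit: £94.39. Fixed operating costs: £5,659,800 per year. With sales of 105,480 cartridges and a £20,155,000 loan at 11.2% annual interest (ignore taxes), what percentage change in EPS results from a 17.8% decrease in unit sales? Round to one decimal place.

Contribution at this volume is 105,480 × £104.91 = £11,065,906.80.
EBIT = £11,065,906.80 − £5,659,800 = £5,406,106.80.
After interest of £2,257,360.00, pre-tax earnings = £3,148,746.80.
Degree of combined leverage = contribution ÷ (EBIT − I) = £11,065,906.80 ÷ £3,148,746.80 = 3.5144.
EPS therefore changes by 3.5144 × (-17.8%) = -62.6%.

-62.6%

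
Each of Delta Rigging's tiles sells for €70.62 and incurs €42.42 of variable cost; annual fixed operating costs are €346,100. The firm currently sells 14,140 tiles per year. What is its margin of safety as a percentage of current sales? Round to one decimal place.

13.2%

Each unit contributes €70.62 − €42.42 = €28.20. Break-even units = €346,100 ÷ €28.20 = 12,273.05; break-even revenue = 12,273.05 × €70.62 = €866,722.77.
Current sales = 14,140 × €70.62 = €998,566.80.
Margin of safety = (€998,566.80 − €866,722.77) ÷ €998,566.80 = 13.2%.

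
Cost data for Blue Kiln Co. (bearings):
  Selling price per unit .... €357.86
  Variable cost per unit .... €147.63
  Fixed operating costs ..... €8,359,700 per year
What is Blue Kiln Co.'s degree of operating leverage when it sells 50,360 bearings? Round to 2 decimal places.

Contribution at this volume is 50,360 × €210.23 = €10,587,182.80.
Operating income = contribution − fixed costs = €10,587,182.80 − €8,359,700 = €2,227,482.80.
So DOL = total CM / EBIT = €10,587,182.80 / €2,227,482.80 = 4.7530.

4.75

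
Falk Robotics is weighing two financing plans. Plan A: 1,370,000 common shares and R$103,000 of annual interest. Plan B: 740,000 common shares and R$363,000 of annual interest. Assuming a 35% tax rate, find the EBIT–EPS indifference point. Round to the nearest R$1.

Set EPS_A = EPS_B: (EBIT − R$103,000)(1 − 0.35) ÷ 1,370,000 = (EBIT − R$363,000)(1 − 0.35) ÷ 740,000.
Cancelling (1 − t) and cross-multiplying: 740,000·(EBIT − 103,000) = 1,370,000·(EBIT − 363,000).
Solving, EBIT = (363,000·1,370,000 − 103,000·740,000) / (1,370,000 − 740,000) = 421,090,000,000 / 630,000 = 668,396.83.

R$668,397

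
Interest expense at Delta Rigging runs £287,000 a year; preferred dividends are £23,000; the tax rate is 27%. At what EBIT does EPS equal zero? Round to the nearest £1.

Grossing the preferred dividend up to pre-tax terms: £23,000 / (1 − 0.27) = £31,506.85.
EPS = 0 when EBIT covers interest plus the pre-tax preferred burden: £287,000 + £31,506.85 = £318,506.85.

£318,507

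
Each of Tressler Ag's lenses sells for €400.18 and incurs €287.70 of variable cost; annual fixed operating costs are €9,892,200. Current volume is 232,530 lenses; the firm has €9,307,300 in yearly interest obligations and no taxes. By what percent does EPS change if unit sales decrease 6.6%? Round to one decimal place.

At 232,530 units, contribution = 232,530 × €112.48 = €26,154,974.40.
Subtracting fixed costs: EBIT = €26,154,974.40 − €9,892,200 = €16,262,774.40.
Interest = €9,307,300.00, so EBIT − I = €6,955,474.40.
Degree of combined leverage = contribution ÷ (EBIT − I) = €26,154,974.40 ÷ €6,955,474.40 = 3.7603.
%ΔEPS = DCL × %ΔSales = 3.7603 × -6.6% = -24.8%.

-24.8%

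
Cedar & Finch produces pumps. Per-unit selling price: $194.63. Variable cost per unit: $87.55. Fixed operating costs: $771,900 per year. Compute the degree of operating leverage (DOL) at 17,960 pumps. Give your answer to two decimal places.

Total contribution margin = 17,960 × $107.08 = $1,923,156.80.
Subtracting fixed costs: EBIT = $1,923,156.80 − $771,900 = $1,151,256.80.
Degree of operating leverage = $1,923,156.80 / $1,151,256.80 = 1.6705.

1.67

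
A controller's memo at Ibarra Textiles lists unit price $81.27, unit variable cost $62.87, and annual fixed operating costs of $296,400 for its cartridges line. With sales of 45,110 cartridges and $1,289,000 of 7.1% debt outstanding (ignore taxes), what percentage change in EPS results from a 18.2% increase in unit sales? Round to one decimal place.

At 45,110 units, contribution = 45,110 × $18.40 = $830,024.00.
Operating income = contribution − fixed costs = $830,024.00 − $296,400 = $533,624.00.
Interest = $91,519.00, so EBIT − I = $442,105.00.
Degree of combined leverage = contribution ÷ (EBIT − I) = $830,024.00 ÷ $442,105.00 = 1.8774.
EPS therefore changes by 1.8774 × (+18.2%) = +34.2%.

+34.2%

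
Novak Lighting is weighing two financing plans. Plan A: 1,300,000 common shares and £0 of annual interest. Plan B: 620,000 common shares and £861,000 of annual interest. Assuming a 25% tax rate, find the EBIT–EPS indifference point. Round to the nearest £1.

At indifference, (EBIT − 0)(1 − t)/1,300,000 = (EBIT − 861,000)(1 − t)/620,000.
The (1 − t) factor cancels: (EBIT − 0) × 620,000 = (EBIT − 861,000) × 1,300,000.
EBIT × (1,300,000 − 620,000) = 861,000 × 1,300,000 − 0 × 620,000 = 1,119,300,000,000, so EBIT = 1,119,300,000,000 ÷ 680,000 = 1,646,029.41.

£1,646,029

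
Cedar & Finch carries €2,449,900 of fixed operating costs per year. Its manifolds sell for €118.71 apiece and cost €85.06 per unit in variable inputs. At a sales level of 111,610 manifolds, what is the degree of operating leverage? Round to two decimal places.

Total contribution margin = 111,610 × €33.65 = €3,755,676.50.
EBIT = €3,755,676.50 − €2,449,900 = €1,305,776.50.
So DOL = total CM / EBIT = €3,755,676.50 / €1,305,776.50 = 2.8762.

2.88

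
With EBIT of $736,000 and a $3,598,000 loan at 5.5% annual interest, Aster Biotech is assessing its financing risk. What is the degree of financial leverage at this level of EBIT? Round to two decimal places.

Interest = $197,890.00.
Degree of financial leverage = EBIT / (EBIT − interest) = $736,000 / $538,110.00 = 1.3678.

1.37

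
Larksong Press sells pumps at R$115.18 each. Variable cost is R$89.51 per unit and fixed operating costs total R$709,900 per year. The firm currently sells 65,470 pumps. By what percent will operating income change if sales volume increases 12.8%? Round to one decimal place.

+22.2%

Contribution at this volume is 65,470 × R$25.67 = R$1,680,614.90.
Operating income = contribution − fixed costs = R$1,680,614.90 − R$709,900 = R$970,714.90.
So DOL = total CM / EBIT = R$1,680,614.90 / R$970,714.90 = 1.7313.
Operating income changes by 1.7313 × +12.8% = +22.2%.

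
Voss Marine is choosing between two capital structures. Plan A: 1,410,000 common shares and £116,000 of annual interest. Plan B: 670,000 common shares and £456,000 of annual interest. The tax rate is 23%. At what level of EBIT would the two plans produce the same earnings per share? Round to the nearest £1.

£763,838

Set EPS_A = EPS_B: (EBIT − £116,000)(1 − 0.23) ÷ 1,410,000 = (EBIT − £456,000)(1 − 0.23) ÷ 670,000.
The (1 − t) factor cancels: (EBIT − 116,000) × 670,000 = (EBIT − 456,000) × 1,410,000.
Solving, EBIT = (456,000·1,410,000 − 116,000·670,000) / (1,410,000 − 670,000) = 565,240,000,000 / 740,000 = 763,837.84.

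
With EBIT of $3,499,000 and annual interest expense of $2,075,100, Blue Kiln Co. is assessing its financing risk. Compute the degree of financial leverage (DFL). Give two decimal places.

2.46

Interest = $2,075,100.00.
Degree of financial leverage = EBIT / (EBIT − interest) = $3,499,000 / $1,423,900.00 = 2.4573.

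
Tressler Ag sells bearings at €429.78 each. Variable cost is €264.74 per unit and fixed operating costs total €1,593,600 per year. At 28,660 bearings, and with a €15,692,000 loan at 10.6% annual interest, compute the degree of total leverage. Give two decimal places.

3.21

Contribution at this volume is 28,660 × €165.04 = €4,730,046.40.
Operating income = contribution − fixed costs = €4,730,046.40 − €1,593,600 = €3,136,446.40. Interest = €1,663,352.00, so EBIT − I = €1,473,094.40.
DCL = contribution ÷ (EBIT − I) = €4,730,046.40 ÷ €1,473,094.40 = 3.2110.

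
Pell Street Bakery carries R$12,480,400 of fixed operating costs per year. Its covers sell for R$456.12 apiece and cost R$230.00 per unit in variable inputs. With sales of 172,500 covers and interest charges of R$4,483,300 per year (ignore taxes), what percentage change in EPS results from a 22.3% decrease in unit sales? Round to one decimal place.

Total contribution margin = 172,500 × R$226.12 = R$39,005,700.00.
Subtracting fixed costs: EBIT = R$39,005,700.00 − R$12,480,400 = R$26,525,300.00.
After interest of R$4,483,300.00, pre-tax earnings = R$22,042,000.00.
DCL = total CM / (EBIT − I) = R$39,005,700.00 / R$22,042,000.00 = 1.7696.
EPS therefore changes by 1.7696 × (-22.3%) = -39.5%.

-39.5%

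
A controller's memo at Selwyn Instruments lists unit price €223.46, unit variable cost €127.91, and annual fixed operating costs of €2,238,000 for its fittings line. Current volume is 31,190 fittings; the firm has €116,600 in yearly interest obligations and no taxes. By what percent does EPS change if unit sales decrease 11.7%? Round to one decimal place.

-55.7%

Contribution at this volume is 31,190 × €95.55 = €2,980,204.50.
EBIT = €2,980,204.50 − €2,238,000 = €742,204.50.
Interest = €116,600.00, so EBIT − I = €625,604.50.
Degree of combined leverage = contribution ÷ (EBIT − I) = €2,980,204.50 ÷ €625,604.50 = 4.7637.
%ΔEPS = DCL × %ΔSales = 4.7637 × -11.7% = -55.7%.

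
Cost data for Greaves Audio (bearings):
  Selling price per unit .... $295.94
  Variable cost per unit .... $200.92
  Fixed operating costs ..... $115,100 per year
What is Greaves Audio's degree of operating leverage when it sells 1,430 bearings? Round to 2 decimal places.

Contribution at this volume is 1,430 × $95.02 = $135,878.60.
Operating income = contribution − fixed costs = $135,878.60 − $115,100 = $20,778.60.
So DOL = total CM / EBIT = $135,878.60 / $20,778.60 = 6.5394.

6.54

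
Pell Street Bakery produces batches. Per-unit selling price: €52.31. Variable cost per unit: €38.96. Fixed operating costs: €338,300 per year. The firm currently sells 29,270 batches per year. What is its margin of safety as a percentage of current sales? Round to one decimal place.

Contribution margin per unit = €52.31 − €38.96 = €13.35. Break-even units = €338,300 ÷ €13.35 = 25,340.82; break-even revenue = 25,340.82 × €52.31 = €1,325,578.50.
Actual sales revenue = 29,270 × €52.31 = €1,531,113.70.
Margin of safety = (€1,531,113.70 − €1,325,578.50) ÷ €1,531,113.70 = 13.4%.

13.4%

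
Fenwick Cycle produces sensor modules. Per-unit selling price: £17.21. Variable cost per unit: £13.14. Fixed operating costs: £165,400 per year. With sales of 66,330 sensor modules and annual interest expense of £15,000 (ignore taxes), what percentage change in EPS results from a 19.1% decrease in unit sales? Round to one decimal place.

-57.6%

Total contribution margin = 66,330 × £4.07 = £269,963.10.
Subtracting fixed costs: EBIT = £269,963.10 − £165,400 = £104,563.10.
After interest of £15,000.00, pre-tax earnings = £89,563.10.
DCL = total CM / (EBIT − I) = £269,963.10 / £89,563.10 = 3.0142.
EPS therefore changes by 3.0142 × (-19.1%) = -57.6%.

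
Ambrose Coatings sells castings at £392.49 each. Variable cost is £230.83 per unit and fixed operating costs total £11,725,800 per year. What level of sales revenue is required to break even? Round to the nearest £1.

£28,468,757

CM per unit = £392.49 − £230.83 = £161.66; CM ratio = £161.66 / £392.49 = 0.4119.
Break-even revenue = fixed costs × price ÷ CM = £11,725,800 × £392.49 ÷ £161.66 = £28,468,757.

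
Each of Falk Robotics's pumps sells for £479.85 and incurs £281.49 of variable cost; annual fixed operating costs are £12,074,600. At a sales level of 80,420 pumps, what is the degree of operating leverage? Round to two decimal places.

Total contribution margin = 80,420 × £198.36 = £15,952,111.20.
EBIT = £15,952,111.20 − £12,074,600 = £3,877,511.20.
DOL = contribution ÷ EBIT = £15,952,111.20 ÷ £3,877,511.20 = 4.1140.

4.11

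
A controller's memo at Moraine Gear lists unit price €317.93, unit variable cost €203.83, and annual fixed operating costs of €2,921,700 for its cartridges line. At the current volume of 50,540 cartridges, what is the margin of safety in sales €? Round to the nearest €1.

Contribution margin per unit = €317.93 − €203.83 = €114.10. Break-even units = €2,921,700 ÷ €114.10 = 25,606.49; break-even revenue = 25,606.49 × €317.93 = €8,141,069.95.
Actual sales revenue = 50,540 × €317.93 = €16,068,182.20.
Margin of safety = €16,068,182.20 − €8,141,069.95 = €7,927,112.

€7,927,112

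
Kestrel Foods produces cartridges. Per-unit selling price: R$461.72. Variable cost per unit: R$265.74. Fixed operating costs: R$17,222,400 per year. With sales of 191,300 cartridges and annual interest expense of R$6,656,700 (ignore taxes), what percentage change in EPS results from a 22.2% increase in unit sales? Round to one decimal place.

+61.1%

At 191,300 units, contribution = 191,300 × R$195.98 = R$37,490,974.00.
Subtracting fixed costs: EBIT = R$37,490,974.00 − R$17,222,400 = R$20,268,574.00.
After interest of R$6,656,700.00, pre-tax earnings = R$13,611,874.00.
Degree of combined leverage = contribution ÷ (EBIT − I) = R$37,490,974.00 ÷ R$13,611,874.00 = 2.7543.
EPS therefore changes by 2.7543 × (+22.2%) = +61.1%.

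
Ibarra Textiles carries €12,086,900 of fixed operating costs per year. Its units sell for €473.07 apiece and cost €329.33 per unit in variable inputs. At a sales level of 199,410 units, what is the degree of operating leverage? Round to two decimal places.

At 199,410 units, contribution = 199,410 × €143.74 = €28,663,193.40.
EBIT = €28,663,193.40 − €12,086,900 = €16,576,293.40.
Degree of operating leverage = €28,663,193.40 / €16,576,293.40 = 1.7292.

1.73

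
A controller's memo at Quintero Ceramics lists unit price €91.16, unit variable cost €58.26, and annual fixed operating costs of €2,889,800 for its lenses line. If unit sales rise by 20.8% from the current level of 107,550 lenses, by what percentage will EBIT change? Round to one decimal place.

At 107,550 units, contribution = 107,550 × €32.90 = €3,538,395.00.
Operating income = contribution − fixed costs = €3,538,395.00 − €2,889,800 = €648,595.00.
So DOL = total CM / EBIT = €3,538,395.00 / €648,595.00 = 5.4555.
Operating income changes by 5.4555 × +20.8% = +113.5%.

+113.5%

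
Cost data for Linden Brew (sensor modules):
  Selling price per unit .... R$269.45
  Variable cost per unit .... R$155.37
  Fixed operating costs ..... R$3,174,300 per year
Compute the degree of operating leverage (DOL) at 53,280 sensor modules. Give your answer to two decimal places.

At 53,280 units, contribution = 53,280 × R$114.08 = R$6,078,182.40.
Subtracting fixed costs: EBIT = R$6,078,182.40 − R$3,174,300 = R$2,903,882.40.
So DOL = total CM / EBIT = R$6,078,182.40 / R$2,903,882.40 = 2.0931.

2.09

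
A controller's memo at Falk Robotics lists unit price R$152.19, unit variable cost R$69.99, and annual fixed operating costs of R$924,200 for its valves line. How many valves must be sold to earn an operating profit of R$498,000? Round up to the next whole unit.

17,302 valves

Unit CM = price − variable cost = R$152.19 − R$69.99 = R$82.20.
Units = (FC + target) / CM = (R$924,200 + R$498,000) / R$82.20 = 17,301.70, so 17,302 valves.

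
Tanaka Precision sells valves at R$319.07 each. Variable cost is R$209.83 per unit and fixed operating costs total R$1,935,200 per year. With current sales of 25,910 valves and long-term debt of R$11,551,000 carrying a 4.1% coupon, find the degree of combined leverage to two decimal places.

At 25,910 units, contribution = 25,910 × R$109.24 = R$2,830,408.40.
Subtracting fixed costs: EBIT = R$2,830,408.40 − R$1,935,200 = R$895,208.40. Interest = R$473,591.00.
DOL = R$2,830,408.40 ÷ R$895,208.40 = 3.1617; DFL = R$895,208.40 ÷ R$421,617.40 = 2.1233.
DCL = DOL × DFL = 3.1617 × 2.1233 = 6.7132.

6.71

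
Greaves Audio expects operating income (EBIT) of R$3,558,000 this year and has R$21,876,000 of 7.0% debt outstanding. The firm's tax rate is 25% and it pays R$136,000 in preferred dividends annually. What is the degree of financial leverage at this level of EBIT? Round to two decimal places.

Interest = R$1,531,320.00.
Pre-tax preferred-dividend burden = R$136,000 ÷ (1 − 0.25) = R$181,333.33.
DFL = EBIT ÷ [EBIT − I − D_p/(1−t)] = R$3,558,000 ÷ [R$3,558,000 − R$1,531,320.00 − R$181,333.33] = R$3,558,000 ÷ R$1,845,346.67 = 1.9281.

1.93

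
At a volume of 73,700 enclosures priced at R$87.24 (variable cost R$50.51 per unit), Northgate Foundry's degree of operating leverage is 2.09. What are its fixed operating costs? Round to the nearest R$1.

R$1,411,785

Total contribution margin = 73,700 × R$36.73 = R$2,707,001.00.
DOL = contribution / EBIT, so EBIT = R$2,707,001.00 / 2.09 = R$1,295,215.79.
And FC = contribution − EBIT = R$2,707,001.00 − R$1,295,215.79 = R$1,411,785.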